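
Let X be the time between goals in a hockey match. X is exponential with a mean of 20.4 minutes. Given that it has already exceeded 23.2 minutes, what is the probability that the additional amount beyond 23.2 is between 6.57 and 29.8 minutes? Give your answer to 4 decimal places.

The rate is λ = 1/20.4 = 0.0490196 per minute.
Memoryless: the residual past 23.2 is again Exp(λ).
P(6.57 < residual < 29.8) = e^(−λ·6.57) − e^(−λ·29.8) = 0.72466 − 0.23205 ≈ 0.4926.

0.4926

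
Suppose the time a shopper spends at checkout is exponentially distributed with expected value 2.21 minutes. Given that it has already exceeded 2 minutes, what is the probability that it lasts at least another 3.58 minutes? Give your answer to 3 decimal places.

The rate is λ = 1/2.21 = 0.452489 per minute.
By the memoryless property, P(X > 2+3.58 | X > 2) = P(X > 3.58).
P(X > 3.58) = e^(−1.6199) ≈ 0.198.

0.198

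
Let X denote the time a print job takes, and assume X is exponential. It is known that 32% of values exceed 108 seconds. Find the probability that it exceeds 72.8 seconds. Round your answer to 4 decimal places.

e^(−λ·108) = 0.32 ⇒ λ = −ln(0.32)/108 = 0.0105503.
P(X > 72.8) = e^(−0.0105503·72.8) = e^(−0.76806) ≈ 0.4639.

0.4639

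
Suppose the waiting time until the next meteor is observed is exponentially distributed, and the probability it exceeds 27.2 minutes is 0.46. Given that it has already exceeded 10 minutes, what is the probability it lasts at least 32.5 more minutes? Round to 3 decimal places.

From e^(−λ·27.2) = 0.46, λ = −ln(0.46)/27.2 = 0.0285489.
Memoryless: P(X > 10+32.5 | X > 10) = P(X > 32.5) = e^(−0.0285489·32.5) ≈ 0.395.

0.395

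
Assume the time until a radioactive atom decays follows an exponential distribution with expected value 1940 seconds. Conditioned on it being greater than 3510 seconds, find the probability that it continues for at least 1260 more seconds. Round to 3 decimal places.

0.522

The rate is λ = 1/1940 = 0.000515464 per second.
P(X > s+t | X > s) = e^(−λ(s+t))/e^(−λs) = e^(−λt), independent of s = 3510.
P(X > 1260) = e^(−0.64948) ≈ 0.522.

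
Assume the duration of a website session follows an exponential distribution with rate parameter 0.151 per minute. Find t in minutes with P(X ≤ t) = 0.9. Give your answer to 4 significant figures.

15.25

Set 1 − e^(−λt) = 0.9, so t = −ln(0.1)/λ = 2.3026/0.151 ≈ 15.2489 minutes.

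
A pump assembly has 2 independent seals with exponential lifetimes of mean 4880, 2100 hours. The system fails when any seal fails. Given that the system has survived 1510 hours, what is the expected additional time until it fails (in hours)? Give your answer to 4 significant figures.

1468

First-failure rate Σλ = 1/4880 + 1/2100 = 0.000681109.
By memorylessness the expected residual is 1/Σλ = 1468.19 hours, regardless of the 1510 already elapsed.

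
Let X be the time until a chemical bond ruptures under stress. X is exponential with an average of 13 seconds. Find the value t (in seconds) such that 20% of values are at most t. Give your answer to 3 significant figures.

2.90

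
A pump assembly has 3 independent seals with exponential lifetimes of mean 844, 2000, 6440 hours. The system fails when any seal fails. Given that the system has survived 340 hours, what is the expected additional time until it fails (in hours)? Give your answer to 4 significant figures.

543.4

First-failure rate Σλ = 1/844 + 1/2000 + 1/6440 = 0.00184011.
By memorylessness the expected residual is 1/Σλ = 543.445 hours, regardless of the 340 already elapsed.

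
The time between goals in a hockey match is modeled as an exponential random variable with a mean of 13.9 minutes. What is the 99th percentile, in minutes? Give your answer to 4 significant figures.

64.01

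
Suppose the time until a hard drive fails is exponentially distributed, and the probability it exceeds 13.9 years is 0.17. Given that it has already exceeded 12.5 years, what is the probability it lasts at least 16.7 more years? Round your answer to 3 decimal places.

From e^(−λ·13.9) = 0.17, λ = −ln(0.17)/13.9 = 0.127479.
Memoryless: P(X > 12.5+16.7 | X > 12.5) = P(X > 16.7) = e^(−0.127479·16.7) ≈ 0.119.

0.119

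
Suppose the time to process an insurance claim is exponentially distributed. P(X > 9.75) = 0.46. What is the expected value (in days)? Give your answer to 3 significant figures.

12.6

e^(−λ·9.75) = 0.46 ⇒ λ = −ln(0.46)/9.75 = 0.079644.
Mean = 1/λ = 12.5559 days.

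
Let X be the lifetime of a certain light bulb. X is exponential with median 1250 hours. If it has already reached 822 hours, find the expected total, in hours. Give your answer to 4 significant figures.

2625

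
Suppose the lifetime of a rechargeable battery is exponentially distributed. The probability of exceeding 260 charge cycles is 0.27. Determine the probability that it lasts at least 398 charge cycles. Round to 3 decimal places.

0.135

e^(−λ·260) = 0.27 ⇒ λ = −ln(0.27)/260 = 0.0050359.
P(X > 398) = e^(−0.0050359·398) = e^(−2.0043) ≈ 0.135.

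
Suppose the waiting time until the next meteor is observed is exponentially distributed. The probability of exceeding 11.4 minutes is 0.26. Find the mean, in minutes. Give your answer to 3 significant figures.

e^(−λ·11.4) = 0.26 ⇒ λ = −ln(0.26)/11.4 = 0.118164.
Mean = 1/λ = 8.46279 minutes.

8.46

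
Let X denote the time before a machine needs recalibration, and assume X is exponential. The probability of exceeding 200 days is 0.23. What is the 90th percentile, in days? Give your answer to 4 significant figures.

e^(−λ·200) = 0.23 ⇒ λ = −ln(0.23)/200 = 0.00734838.
90th percentile: 1 − e^(−λt) = 0.9, t = −ln(0.1)/λ = 313.346 days.

313.3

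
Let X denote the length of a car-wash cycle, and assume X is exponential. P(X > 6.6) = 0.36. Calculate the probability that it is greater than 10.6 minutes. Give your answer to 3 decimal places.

e^(−λ·6.6) = 0.36 ⇒ λ = −ln(0.36)/6.6 = 0.154796.
P(X > 10.6) = e^(−0.154796·10.6) = e^(−1.6408) ≈ 0.194.

0.194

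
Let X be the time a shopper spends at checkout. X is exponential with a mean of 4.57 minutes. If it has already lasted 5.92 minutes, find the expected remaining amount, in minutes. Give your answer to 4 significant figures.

4.570

The rate is λ = 1/4.57 = 0.218818 per minute.
By memorylessness, the remaining amount past any threshold is again Exp(λ) with mean 1/λ = 4.57 minutes.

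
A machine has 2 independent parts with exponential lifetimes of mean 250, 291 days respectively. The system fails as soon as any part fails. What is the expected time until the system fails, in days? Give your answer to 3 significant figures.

134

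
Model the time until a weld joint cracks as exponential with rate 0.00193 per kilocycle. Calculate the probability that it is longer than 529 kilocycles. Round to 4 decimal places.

0.3602

P(X > 529) = e^(−λ·529) = e^(−1.021) ≈ 0.3602.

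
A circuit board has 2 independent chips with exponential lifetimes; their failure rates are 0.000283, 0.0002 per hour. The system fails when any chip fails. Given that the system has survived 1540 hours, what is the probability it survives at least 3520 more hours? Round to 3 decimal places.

Time to first failure ~ Exp(Σλ) with Σλ = 0.000483.
By memorylessness, P(T > 1540+3520 | T > 1540) = P(T > 3520) = e^(−0.000483·3520) ≈ 0.183.

0.183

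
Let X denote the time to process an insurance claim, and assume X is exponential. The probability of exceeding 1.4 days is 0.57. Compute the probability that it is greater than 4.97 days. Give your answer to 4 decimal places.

0.1359

e^(−λ·1.4) = 0.57 ⇒ λ = −ln(0.57)/1.4 = 0.401514.
P(X > 4.97) = e^(−0.401514·4.97) = e^(−1.9955) ≈ 0.1359.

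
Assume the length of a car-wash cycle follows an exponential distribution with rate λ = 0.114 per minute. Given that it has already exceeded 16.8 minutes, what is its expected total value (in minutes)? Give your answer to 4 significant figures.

By memorylessness, E[X | X > 16.8] = 16.8 + 1/λ = 16.8 + 8.77193 = 25.5719 minutes.

25.57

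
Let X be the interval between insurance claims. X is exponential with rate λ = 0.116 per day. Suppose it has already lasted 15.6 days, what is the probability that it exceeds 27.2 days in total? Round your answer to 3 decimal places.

0.260

By the memoryless property, P(X > 15.6+11.6 | X > 15.6) = P(X > 11.6).
P(X > 11.6) = e^(−1.3456) ≈ 0.260.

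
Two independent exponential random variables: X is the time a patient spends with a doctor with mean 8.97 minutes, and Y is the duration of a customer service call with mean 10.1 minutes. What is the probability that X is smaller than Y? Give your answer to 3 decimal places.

0.530

λ_1 = 1/8.97 = 0.111483, λ_2 = 1/10.1 = 0.0990099.
For independent exponentials, P(X < Y) = λ_1/(λ_1+λ_2) = 0.111483/0.210493 ≈ 0.530.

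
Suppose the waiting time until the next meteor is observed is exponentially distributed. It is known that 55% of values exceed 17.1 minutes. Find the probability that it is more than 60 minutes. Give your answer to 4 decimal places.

0.1227

e^(−λ·17.1) = 0.55 ⇒ λ = −ln(0.55)/17.1 = 0.0349612.
P(X > 60) = e^(−0.0349612·60) = e^(−2.0977) ≈ 0.1227.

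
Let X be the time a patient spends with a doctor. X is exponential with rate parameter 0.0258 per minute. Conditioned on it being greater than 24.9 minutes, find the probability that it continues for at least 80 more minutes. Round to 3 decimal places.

The exponential is memoryless, so the remaining time is again Exp(λ): the condition X > 24.9 is irrelevant.
P(X > 80) = e^(−2.064) ≈ 0.127.

0.127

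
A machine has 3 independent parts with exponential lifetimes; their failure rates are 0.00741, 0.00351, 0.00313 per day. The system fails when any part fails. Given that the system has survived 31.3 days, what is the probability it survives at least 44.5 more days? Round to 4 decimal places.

Time to first failure ~ Exp(Σλ) with Σλ = 0.01405.
By memorylessness, P(T > 31.3+44.5 | T > 31.3) = P(T > 44.5) = e^(−0.01405·44.5) ≈ 0.5351.

0.5351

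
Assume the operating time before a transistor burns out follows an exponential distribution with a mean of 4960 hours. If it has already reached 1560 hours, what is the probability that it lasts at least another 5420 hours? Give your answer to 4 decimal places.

0.3353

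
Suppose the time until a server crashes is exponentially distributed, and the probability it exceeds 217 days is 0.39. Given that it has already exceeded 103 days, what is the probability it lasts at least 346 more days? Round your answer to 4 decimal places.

0.2228

From e^(−λ·217) = 0.39, λ = −ln(0.39)/217 = 0.00433921.
Memoryless: P(X > 103+346 | X > 103) = P(X > 346) = e^(−0.00433921·346) ≈ 0.2228.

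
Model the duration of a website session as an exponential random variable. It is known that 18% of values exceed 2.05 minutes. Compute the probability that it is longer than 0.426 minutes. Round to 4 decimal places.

e^(−λ·2.05) = 0.18 ⇒ λ = −ln(0.18)/2.05 = 0.836487.
P(X > 0.426) = e^(−0.836487·0.426) = e^(−0.35634) ≈ 0.7002.

0.7002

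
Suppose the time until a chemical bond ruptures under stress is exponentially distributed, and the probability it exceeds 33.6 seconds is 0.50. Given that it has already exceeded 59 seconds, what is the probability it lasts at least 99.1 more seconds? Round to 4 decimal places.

From e^(−λ·33.6) = 0.50, λ = −ln(0.50)/33.6 = 0.0206294.
Memoryless: P(X > 59+99.1 | X > 59) = P(X > 99.1) = e^(−0.0206294·99.1) ≈ 0.1295.

0.1295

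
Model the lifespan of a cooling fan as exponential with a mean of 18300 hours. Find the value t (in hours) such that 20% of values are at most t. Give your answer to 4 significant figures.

The rate is λ = 1/18300 = 0.0000546448 per hour.
Set 1 − e^(−λt) = 0.2, so t = −ln(0.8)/λ = 0.22314/0.0000546448 ≈ 4083.53 hours.

4084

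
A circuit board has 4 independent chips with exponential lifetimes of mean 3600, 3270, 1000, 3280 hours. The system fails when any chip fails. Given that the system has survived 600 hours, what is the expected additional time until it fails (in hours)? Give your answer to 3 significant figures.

530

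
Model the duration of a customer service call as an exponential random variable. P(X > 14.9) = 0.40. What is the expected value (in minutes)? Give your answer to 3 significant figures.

16.3

e^(−λ·14.9) = 0.40 ⇒ λ = −ln(0.40)/14.9 = 0.061496.
Mean = 1/λ = 16.2612 minutes.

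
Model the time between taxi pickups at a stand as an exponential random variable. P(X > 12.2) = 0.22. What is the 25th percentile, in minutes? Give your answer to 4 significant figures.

2.318

e^(−λ·12.2) = 0.22 ⇒ λ = −ln(0.22)/12.2 = 0.124109.
25th percentile: 1 − e^(−λt) = 0.25, t = −ln(0.75)/λ = 2.31798 minutes.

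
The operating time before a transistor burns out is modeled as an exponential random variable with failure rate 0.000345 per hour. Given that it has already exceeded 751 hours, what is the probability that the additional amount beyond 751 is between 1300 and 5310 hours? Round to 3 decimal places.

Memoryless: the residual past 751 is again Exp(λ).
P(1300 < residual < 5310) = e^(−λ·1300) − e^(−λ·5310) = 0.63859 − 0.16010 ≈ 0.478.

0.478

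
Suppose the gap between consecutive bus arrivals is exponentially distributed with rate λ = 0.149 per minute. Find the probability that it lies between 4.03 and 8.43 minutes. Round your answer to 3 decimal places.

0.264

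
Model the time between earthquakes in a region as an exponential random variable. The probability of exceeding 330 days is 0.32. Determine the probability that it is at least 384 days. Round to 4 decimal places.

0.2656

e^(−λ·330) = 0.32 ⇒ λ = −ln(0.32)/330 = 0.00345283.
P(X > 384) = e^(−0.00345283·384) = e^(−1.3259) ≈ 0.2656.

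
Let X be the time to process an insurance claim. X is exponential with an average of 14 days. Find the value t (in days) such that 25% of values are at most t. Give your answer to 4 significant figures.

4.028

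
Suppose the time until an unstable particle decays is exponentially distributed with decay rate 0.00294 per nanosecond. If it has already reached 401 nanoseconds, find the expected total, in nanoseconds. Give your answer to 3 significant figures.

741

By memorylessness, E[X | X > 401] = 401 + 1/λ = 401 + 340.136 = 741.136 nanoseconds.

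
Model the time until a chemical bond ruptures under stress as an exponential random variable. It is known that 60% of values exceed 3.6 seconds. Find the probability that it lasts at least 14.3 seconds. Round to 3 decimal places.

e^(−λ·3.6) = 0.60 ⇒ λ = −ln(0.60)/3.6 = 0.141896.
P(X > 14.3) = e^(−0.141896·14.3) = e^(−2.0291) ≈ 0.131.

0.131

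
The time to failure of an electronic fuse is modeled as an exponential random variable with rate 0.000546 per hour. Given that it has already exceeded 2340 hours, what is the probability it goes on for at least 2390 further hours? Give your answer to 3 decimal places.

By the memoryless property, P(X > 2340+2390 | X > 2340) = P(X > 2390).
P(X > 2390) = e^(−1.3049) ≈ 0.271.

0.271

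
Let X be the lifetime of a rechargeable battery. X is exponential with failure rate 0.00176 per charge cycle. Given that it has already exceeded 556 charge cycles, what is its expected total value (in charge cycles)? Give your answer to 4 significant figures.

1124

By memorylessness, E[X | X > 556] = 556 + 1/λ = 556 + 568.182 = 1124.18 charge cycles.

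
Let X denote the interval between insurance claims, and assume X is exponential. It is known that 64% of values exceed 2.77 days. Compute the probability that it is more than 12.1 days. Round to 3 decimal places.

0.142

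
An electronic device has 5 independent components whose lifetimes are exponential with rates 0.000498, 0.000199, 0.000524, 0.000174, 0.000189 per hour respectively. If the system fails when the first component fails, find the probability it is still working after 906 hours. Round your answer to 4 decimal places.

0.2381

The time to first failure is exponential with rate Σλ = 0.000498 + 0.000199 + 0.000524 + 0.000174 + 0.000189 = 0.001584.
P(min > 906) = e^(−0.001584·906) = e^(−1.4351) ≈ 0.2381.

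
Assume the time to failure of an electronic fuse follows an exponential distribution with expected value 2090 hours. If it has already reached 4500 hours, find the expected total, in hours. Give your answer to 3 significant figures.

The rate is λ = 1/2090 = 0.000478469 per hour.
By memorylessness, E[X | X > 4500] = 4500 + 1/λ = 4500 + 2090 = 6590 hours.

6590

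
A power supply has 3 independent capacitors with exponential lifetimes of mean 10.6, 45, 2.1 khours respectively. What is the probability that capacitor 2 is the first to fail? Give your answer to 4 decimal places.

0.0375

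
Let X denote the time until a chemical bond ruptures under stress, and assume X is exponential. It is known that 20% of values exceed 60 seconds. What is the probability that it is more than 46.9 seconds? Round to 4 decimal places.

0.2842

e^(−λ·60) = 0.20 ⇒ λ = −ln(0.20)/60 = 0.026824.
P(X > 46.9) = e^(−0.026824·46.9) = e^(−1.258) ≈ 0.2842.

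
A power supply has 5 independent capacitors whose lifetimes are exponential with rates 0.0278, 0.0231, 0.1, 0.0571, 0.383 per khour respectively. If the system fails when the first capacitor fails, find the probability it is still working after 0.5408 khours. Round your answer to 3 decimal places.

The time to first failure is exponential with rate Σλ = 0.0278 + 0.0231 + 0.1 + 0.0571 + 0.383 = 0.591.
P(min > 0.5408) = e^(−0.591·0.5408) = e^(−0.31961) ≈ 0.726.

0.726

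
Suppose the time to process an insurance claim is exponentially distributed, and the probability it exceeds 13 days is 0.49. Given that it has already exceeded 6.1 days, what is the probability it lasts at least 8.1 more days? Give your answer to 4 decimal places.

From e^(−λ·13) = 0.49, λ = −ln(0.49)/13 = 0.0548731.
Memoryless: P(X > 6.1+8.1 | X > 6.1) = P(X > 8.1) = e^(−0.0548731·8.1) ≈ 0.6412.

0.6412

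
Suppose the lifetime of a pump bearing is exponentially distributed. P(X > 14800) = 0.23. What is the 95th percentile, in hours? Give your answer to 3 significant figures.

30200

e^(−λ·14800) = 0.23 ⇒ λ = −ln(0.23)/14800 = 0.0000993024.
95th percentile: 1 − e^(−λt) = 0.95, t = −ln(0.05)/λ = 30167.8 hours.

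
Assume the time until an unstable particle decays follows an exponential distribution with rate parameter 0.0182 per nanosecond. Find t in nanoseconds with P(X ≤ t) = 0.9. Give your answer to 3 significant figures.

Set 1 − e^(−λt) = 0.9, so t = −ln(0.1)/λ = 2.3026/0.0182 ≈ 126.516 nanoseconds.

127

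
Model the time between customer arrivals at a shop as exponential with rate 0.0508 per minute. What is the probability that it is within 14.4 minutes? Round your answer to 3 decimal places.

P(X ≤ 14.4) = 1 − e^(−λ·14.4) = 1 − e^(−0.73152) ≈ 0.519.

0.519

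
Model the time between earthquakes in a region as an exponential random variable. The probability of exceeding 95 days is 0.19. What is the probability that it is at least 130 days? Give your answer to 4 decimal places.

0.1030

e^(−λ·95) = 0.19 ⇒ λ = −ln(0.19)/95 = 0.0174814.
P(X > 130) = e^(−0.0174814·130) = e^(−2.2726) ≈ 0.1030.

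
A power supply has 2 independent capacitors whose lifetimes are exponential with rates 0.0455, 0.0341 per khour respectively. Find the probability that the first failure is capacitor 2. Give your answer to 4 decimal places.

The time to first failure is exponential with rate Σλ = 0.0455 + 0.0341 = 0.0796.
P(capacitor 2 first) = λ_2/Σλ = 0.0341/0.0796 ≈ 0.4284.

0.4284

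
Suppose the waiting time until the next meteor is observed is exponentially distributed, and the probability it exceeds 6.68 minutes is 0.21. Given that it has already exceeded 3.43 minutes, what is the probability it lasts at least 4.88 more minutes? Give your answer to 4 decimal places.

From e^(−λ·6.68) = 0.21, λ = −ln(0.21)/6.68 = 0.23363.
Memoryless: P(X > 3.43+4.88 | X > 3.43) = P(X > 4.88) = e^(−0.23363·4.88) ≈ 0.3198.

0.3198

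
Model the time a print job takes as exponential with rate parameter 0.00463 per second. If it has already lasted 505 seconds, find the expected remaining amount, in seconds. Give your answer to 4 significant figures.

216.0

By memorylessness, the remaining amount past any threshold is again Exp(λ) with mean 1/λ = 215.983 seconds.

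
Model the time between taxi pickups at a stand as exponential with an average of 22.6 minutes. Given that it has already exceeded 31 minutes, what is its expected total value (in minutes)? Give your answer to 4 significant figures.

53.60

The rate is λ = 1/22.6 = 0.0442478 per minute.
By memorylessness, E[X | X > 31] = 31 + 1/λ = 31 + 22.6 = 53.6 minutes.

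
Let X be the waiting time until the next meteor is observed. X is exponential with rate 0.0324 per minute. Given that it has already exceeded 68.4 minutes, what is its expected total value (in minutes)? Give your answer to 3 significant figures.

99.3

By memorylessness, E[X | X > 68.4] = 68.4 + 1/λ = 68.4 + 30.8642 = 99.2642 minutes.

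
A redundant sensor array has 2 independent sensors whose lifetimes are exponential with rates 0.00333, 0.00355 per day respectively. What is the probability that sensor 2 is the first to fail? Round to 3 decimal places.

The time to first failure is exponential with rate Σλ = 0.00333 + 0.00355 = 0.00688.
P(sensor 2 first) = λ_2/Σλ = 0.00355/0.00688 ≈ 0.516.

0.516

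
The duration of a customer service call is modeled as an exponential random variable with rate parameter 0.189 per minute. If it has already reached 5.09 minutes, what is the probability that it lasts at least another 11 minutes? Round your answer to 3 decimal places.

0.125

By the memoryless property, P(X > 5.09+11 | X > 5.09) = P(X > 11).
P(X > 11) = e^(−2.079) ≈ 0.125.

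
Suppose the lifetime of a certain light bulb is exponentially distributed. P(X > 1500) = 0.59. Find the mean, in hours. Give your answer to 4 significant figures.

e^(−λ·1500) = 0.59 ⇒ λ = −ln(0.59)/1500 = 0.000351755.
Mean = 1/λ = 2842.89 hours.

2843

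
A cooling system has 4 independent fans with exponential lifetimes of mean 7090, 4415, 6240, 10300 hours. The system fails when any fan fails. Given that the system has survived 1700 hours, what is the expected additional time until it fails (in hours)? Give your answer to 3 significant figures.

First-failure rate Σλ = 1/7090 + 1/4415 + 1/6240 + 1/10300 = 0.000624888.
By memorylessness the expected residual is 1/Σλ = 1600.29 hours, regardless of the 1700 already elapsed.

1600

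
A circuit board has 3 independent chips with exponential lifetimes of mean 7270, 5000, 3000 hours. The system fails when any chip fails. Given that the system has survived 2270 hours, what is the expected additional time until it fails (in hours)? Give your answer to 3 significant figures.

1490

First-failure rate Σλ = 1/7270 + 1/5000 + 1/3000 = 0.000670885.
By memorylessness the expected residual is 1/Σλ = 1490.57 hours, regardless of the 2270 already elapsed.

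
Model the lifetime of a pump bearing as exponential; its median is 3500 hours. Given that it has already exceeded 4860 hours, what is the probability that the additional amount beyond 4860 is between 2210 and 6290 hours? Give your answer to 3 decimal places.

0.358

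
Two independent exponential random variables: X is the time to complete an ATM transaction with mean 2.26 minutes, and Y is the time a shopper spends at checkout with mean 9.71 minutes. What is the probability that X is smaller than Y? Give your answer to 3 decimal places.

0.811

λ_1 = 1/2.26 = 0.442478, λ_2 = 1/9.71 = 0.102987.
For independent exponentials, P(X < Y) = λ_1/(λ_1+λ_2) = 0.442478/0.545464 ≈ 0.811.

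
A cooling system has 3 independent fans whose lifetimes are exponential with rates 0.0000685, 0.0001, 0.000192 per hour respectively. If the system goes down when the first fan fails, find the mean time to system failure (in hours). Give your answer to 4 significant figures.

2774

The time to first failure is exponential with rate Σλ = 0.0000685 + 0.0001 + 0.000192 = 0.0003605.
E[min] = 1/Σλ = 1/0.0003605 = 2773.93 hours.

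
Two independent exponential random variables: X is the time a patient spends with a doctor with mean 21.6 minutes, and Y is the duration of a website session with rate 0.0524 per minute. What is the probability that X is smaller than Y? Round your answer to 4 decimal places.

λ_1 = 1/21.6 = 0.0462963, λ_2 = 0.0524.
For independent exponentials, P(X < Y) = λ_1/(λ_1+λ_2) = 0.0462963/0.0986963 ≈ 0.4691.

0.4691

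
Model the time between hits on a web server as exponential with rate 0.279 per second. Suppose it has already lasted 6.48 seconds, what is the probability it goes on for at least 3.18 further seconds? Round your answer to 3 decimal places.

P(X > s+t | X > s) = e^(−λ(s+t))/e^(−λs) = e^(−λt), independent of s = 6.48.
P(X > 3.18) = e^(−0.88722) ≈ 0.412.

0.412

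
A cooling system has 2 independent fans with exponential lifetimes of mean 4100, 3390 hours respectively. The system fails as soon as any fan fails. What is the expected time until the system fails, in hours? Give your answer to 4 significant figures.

The first failure time is exponential with rate Σλ_i = 1/4100 + 1/3390 = 0.000538888 per hour.
E[min] = 1/Σλ = 1/0.000538888 = 1855.67 hours.

1856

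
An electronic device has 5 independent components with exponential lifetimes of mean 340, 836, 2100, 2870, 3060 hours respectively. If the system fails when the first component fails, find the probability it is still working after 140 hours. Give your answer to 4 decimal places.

0.4769

The first failure time is exponential with rate Σλ_i = 1/340 + 1/836 + 1/2100 + 1/2870 + 1/3060 = 0.00528877 per hour.
P(min > 140) = e^(−0.00528877·140) = e^(−0.74043) ≈ 0.4769.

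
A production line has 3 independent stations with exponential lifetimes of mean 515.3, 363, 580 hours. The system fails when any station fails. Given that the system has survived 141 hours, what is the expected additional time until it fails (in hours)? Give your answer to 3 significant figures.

First-failure rate Σλ = 1/515.3 + 1/363 + 1/580 = 0.00641958.
By memorylessness the expected residual is 1/Σλ = 155.774 hours, regardless of the 141 already elapsed.

156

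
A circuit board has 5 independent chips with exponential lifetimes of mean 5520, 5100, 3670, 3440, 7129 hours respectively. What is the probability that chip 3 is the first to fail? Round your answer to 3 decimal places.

Rates: λ_i = 1/mean_i → 0.000181159, 0.000196078, 0.00027248, 0.000290698, 0.000140272; Σλ = 0.00108069.
P(chip 3 first) = λ_3/Σλ = 0.00027248/0.00108069 ≈ 0.252.

0.252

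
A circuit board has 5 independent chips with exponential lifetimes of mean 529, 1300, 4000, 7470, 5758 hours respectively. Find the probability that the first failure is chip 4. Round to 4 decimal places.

Rates: λ_i = 1/mean_i → 0.00189036, 0.000769231, 0.00025, 0.000133869, 0.000173671; Σλ = 0.00321713.
P(chip 4 first) = λ_4/Σλ = 0.000133869/0.00321713 ≈ 0.0416.

0.0416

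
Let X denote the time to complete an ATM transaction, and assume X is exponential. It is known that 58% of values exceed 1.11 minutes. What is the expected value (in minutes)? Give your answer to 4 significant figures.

2.038

e^(−λ·1.11) = 0.58 ⇒ λ = −ln(0.58)/1.11 = 0.490745.
Mean = 1/λ = 2.03772 minutes.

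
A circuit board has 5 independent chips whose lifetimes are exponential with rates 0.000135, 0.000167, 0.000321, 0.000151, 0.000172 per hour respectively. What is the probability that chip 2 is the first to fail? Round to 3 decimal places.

0.177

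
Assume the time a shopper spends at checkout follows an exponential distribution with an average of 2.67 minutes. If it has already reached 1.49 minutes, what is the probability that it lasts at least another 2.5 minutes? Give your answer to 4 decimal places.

The rate is λ = 1/2.67 = 0.374532 per minute.
The exponential is memoryless, so the remaining time is again Exp(λ): the condition X > 1.49 is irrelevant.
P(X > 2.5) = e^(−0.93633) ≈ 0.3921.

0.3921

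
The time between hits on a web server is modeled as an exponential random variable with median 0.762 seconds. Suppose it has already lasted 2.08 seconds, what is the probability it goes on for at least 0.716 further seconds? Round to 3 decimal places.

For an exponential, median = ln(2)/λ, so λ = ln 2 / 0.762 = 0.909642 per second.
P(X > s+t | X > s) = e^(−λ(s+t))/e^(−λs) = e^(−λt), independent of s = 2.08.
P(X > 0.716) = e^(−0.6513) ≈ 0.521.

0.521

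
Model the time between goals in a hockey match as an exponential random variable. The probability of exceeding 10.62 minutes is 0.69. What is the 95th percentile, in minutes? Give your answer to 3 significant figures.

e^(−λ·10.62) = 0.69 ⇒ λ = −ln(0.69)/10.62 = 0.0349401.
95th percentile: 1 − e^(−λt) = 0.95, t = −ln(0.05)/λ = 85.7391 minutes.

85.7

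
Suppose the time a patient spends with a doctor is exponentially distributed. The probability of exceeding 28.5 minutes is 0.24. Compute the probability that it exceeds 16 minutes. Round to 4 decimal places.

e^(−λ·28.5) = 0.24 ⇒ λ = −ln(0.24)/28.5 = 0.0500743.
P(X > 16) = e^(−0.0500743·16) = e^(−0.80119) ≈ 0.4488.

0.4488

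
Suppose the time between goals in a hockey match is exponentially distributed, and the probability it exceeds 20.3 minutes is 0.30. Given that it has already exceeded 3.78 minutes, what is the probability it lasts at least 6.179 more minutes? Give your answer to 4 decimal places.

0.6932

From e^(−λ·20.3) = 0.30, λ = −ln(0.30)/20.3 = 0.059309.
Memoryless: P(X > 3.78+6.179 | X > 3.78) = P(X > 6.179) = e^(−0.059309·6.179) ≈ 0.6932.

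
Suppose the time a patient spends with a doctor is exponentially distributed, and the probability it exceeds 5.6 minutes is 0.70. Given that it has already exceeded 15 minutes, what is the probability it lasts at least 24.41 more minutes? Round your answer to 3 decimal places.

0.211

From e^(−λ·5.6) = 0.70, λ = −ln(0.70)/5.6 = 0.063692.
Memoryless: P(X > 15+24.41 | X > 15) = P(X > 24.41) = e^(−0.063692·24.41) ≈ 0.211.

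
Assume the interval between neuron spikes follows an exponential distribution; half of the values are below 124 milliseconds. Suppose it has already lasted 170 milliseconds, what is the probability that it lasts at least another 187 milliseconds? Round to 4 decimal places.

0.3516

For an exponential, median = ln(2)/λ, so λ = ln 2 / 124 = 0.0055899 per millisecond.
P(X > s+t | X > s) = e^(−λ(s+t))/e^(−λs) = e^(−λt), independent of s = 170.
P(X > 187) = e^(−1.0453) ≈ 0.3516.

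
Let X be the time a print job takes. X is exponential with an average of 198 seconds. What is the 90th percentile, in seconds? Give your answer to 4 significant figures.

455.9

The rate is λ = 1/198 = 0.00505051 per second.
Set 1 − e^(−λt) = 0.9, so t = −ln(0.1)/λ = 2.3026/0.00505051 ≈ 455.912 seconds.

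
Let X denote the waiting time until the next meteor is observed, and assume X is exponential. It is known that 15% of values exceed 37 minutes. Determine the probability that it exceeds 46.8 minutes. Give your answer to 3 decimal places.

0.091

e^(−λ·37) = 0.15 ⇒ λ = −ln(0.15)/37 = 0.0512735.
P(X > 46.8) = e^(−0.0512735·46.8) = e^(−2.3996) ≈ 0.091.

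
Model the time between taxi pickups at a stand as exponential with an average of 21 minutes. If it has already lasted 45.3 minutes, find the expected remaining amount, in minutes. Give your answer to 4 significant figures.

The rate is λ = 1/21 = 0.047619 per minute.
By memorylessness, the remaining amount past any threshold is again Exp(λ) with mean 1/λ = 21 minutes.

21.00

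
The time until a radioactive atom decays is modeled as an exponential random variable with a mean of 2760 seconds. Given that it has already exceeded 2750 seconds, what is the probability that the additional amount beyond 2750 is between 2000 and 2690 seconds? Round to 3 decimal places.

0.107

The rate is λ = 1/2760 = 0.000362319 per second.
Memoryless: the residual past 2750 is again Exp(λ).
P(2000 < residual < 2690) = e^(−λ·2000) − e^(−λ·2690) = 0.48450 − 0.37733 ≈ 0.107.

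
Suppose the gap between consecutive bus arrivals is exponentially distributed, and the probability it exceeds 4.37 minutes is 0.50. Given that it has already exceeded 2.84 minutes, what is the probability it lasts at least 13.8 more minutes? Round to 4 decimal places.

0.1120

From e^(−λ·4.37) = 0.50, λ = −ln(0.50)/4.37 = 0.158615.
Memoryless: P(X > 2.84+13.8 | X > 2.84) = P(X > 13.8) = e^(−0.158615·13.8) ≈ 0.1120.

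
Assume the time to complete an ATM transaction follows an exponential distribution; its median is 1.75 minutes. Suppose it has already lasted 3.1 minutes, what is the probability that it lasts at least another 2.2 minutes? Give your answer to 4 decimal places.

0.4184

For an exponential, median = ln(2)/λ, so λ = ln 2 / 1.75 = 0.396084 per minute.
By the memoryless property, P(X > 3.1+2.2 | X > 3.1) = P(X > 2.2).
P(X > 2.2) = e^(−0.87139) ≈ 0.4184.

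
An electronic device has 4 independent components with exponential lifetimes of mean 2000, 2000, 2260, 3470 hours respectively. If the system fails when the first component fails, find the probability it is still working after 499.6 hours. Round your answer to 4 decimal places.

The first failure time is exponential with rate Σλ_i = 1/2000 + 1/2000 + 1/2260 + 1/3470 = 0.00173066 per hour.
P(min > 499.6) = e^(−0.00173066·499.6) = e^(−0.86464) ≈ 0.4212.

0.4212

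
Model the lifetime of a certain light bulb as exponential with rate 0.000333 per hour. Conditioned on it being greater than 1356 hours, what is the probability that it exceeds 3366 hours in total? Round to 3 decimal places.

The exponential is memoryless, so the remaining time is again Exp(λ): the condition X > 1356 is irrelevant.
P(X > 2010) = e^(−0.66933) ≈ 0.512.

0.512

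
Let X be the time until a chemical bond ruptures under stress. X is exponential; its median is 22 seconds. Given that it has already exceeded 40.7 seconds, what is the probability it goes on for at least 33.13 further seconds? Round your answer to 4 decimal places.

For an exponential, median = ln(2)/λ, so λ = ln 2 / 22 = 0.0315067 per second.
By the memoryless property, P(X > 40.7+33.13 | X > 40.7) = P(X > 33.13).
P(X > 33.13) = e^(−1.0438) ≈ 0.3521.

0.3521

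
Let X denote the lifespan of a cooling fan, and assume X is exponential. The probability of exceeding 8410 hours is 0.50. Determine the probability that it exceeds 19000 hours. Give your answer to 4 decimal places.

e^(−λ·8410) = 0.50 ⇒ λ = −ln(0.50)/8410 = 0.0000824194.
P(X > 19000) = e^(−0.0000824194·19000) = e^(−1.566) ≈ 0.2089.

0.2089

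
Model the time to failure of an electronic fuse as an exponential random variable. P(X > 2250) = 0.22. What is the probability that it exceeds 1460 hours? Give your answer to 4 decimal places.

0.3744

e^(−λ·2250) = 0.22 ⇒ λ = −ln(0.22)/2250 = 0.000672946.
P(X > 1460) = e^(−0.000672946·1460) = e^(−0.9825) ≈ 0.3744.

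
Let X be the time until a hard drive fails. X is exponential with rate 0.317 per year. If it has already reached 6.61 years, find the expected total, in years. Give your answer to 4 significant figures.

By memorylessness, E[X | X > 6.61] = 6.61 + 1/λ = 6.61 + 3.15457 = 9.76457 years.

9.765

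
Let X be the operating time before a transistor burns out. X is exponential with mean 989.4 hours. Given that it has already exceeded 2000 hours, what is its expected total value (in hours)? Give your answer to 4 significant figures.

2989

The rate is λ = 1/989.4 = 0.00101071 per hour.
By memorylessness, E[X | X > 2000] = 2000 + 1/λ = 2000 + 989.4 = 2989.4 hours.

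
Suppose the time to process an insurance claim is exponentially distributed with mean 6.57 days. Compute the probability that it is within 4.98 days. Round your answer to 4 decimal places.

0.5314

The rate is λ = 1/6.57 = 0.152207 per day.
P(X ≤ 4.98) = 1 − e^(−λ·4.98) = 1 − e^(−0.75799) ≈ 0.5314.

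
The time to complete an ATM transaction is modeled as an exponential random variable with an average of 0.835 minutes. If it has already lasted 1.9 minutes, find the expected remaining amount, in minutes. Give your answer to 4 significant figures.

0.8350

The rate is λ = 1/0.835 = 1.1976 per minute.
By memorylessness, the remaining amount past any threshold is again Exp(λ) with mean 1/λ = 0.835 minutes.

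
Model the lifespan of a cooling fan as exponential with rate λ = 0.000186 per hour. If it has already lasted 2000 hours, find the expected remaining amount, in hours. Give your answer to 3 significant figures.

5380

By memorylessness, the remaining amount past any threshold is again Exp(λ) with mean 1/λ = 5376.34 hours.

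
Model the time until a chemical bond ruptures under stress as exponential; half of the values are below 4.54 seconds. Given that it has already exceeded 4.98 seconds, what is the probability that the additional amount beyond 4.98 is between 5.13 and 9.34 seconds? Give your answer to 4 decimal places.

0.2167

For an exponential, median = ln(2)/λ, so λ = ln 2 / 4.54 = 0.152676 per second.
Memoryless: the residual past 4.98 is again Exp(λ).
P(5.13 < residual < 9.34) = e^(−λ·5.13) − e^(−λ·9.34) = 0.45693 − 0.24027 ≈ 0.2167.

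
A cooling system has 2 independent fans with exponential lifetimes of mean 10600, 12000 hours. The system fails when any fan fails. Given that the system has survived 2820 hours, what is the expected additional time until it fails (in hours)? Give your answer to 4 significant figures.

First-failure rate Σλ = 1/10600 + 1/12000 = 0.000177673.
By memorylessness the expected residual is 1/Σλ = 5628.32 hours, regardless of the 2820 already elapsed.

5628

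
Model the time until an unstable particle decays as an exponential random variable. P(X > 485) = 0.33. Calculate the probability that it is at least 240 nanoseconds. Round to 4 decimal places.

0.5777

e^(−λ·485) = 0.33 ⇒ λ = −ln(0.33)/485 = 0.0022859.
P(X > 240) = e^(−0.0022859·240) = e^(−0.54862) ≈ 0.5777.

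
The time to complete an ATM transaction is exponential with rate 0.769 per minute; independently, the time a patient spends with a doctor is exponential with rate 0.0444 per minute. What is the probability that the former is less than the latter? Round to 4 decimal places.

λ_1 = 0.769, λ_2 = 0.0444.
For independent exponentials, P(the former < the latter) = λ_1/(λ_1+λ_2) = 0.769/0.8134 ≈ 0.9454.

0.9454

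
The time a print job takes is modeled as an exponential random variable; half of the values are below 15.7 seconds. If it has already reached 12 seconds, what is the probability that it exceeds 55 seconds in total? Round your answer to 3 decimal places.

0.150

For an exponential, median = ln(2)/λ, so λ = ln 2 / 15.7 = 0.0441495 per second.
The exponential is memoryless, so the remaining time is again Exp(λ): the condition X > 12 is irrelevant.
P(X > 43) = e^(−1.8984) ≈ 0.150.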